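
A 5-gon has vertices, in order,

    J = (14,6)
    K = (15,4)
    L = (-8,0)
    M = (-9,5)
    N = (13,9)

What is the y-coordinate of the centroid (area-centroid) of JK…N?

794/177

Apply Gauss's area formula. First the cross-terms c_i = x_i·y_{i+1} − x_{i+1}·y_i:
  -34, 32, -40, -146, -48  ⇒  2A = -236, A = -118.
Then Σ (y_i + y_{i+1})·c_i = -3176, so ȳ = -3176 / (6·(-118)) = 794/177.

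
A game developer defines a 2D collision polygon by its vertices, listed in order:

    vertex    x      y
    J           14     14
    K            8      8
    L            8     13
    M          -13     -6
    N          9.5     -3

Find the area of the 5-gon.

216

Apply the surveyor's formula: 2A = Σ (x_i·y_{i+1} − x_{i+1}·y_i), indices taken mod 5.
J→K: (14)(8) − (8)(14) = 0
K→L: (8)(13) − (8)(8) = 40
L→M: (8)(-6) − (-13)(13) = 121
M→N: (-13)(-3) − (9.5)(-6) = 96
N→J: (9.5)(14) − (14)(-3) = 175
Σ = 432
Area = |Σ|/2 = 216.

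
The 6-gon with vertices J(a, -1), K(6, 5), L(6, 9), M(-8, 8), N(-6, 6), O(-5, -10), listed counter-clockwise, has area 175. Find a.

Write out the shoelace sum; only the two edges meeting at J involve a:
2·Area = [((-5)·(-1) − a·(-10)) + (a·5 − 6·(-1))] + 234
       = 15·a + 245 = 350
⇒ a = 7.

7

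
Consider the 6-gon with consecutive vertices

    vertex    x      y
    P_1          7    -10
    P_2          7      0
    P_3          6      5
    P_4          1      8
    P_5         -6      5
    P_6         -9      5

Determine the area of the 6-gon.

Cross-terms: 70, 35, 43, 53, 15, 55  ⇒  Σ = 271
Area = |Σ|/2 = 135.5.

135.5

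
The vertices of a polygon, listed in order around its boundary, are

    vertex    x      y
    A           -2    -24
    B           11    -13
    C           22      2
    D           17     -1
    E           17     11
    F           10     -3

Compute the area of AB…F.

Apply the shoelace (surveyor's) formula: 2A = Σ (x_i·y_{i+1} − x_{i+1}·y_i), indices taken mod 6.
Σ = (290) + (308) + (-56) + (204) + (-161) + (-246) = 339
Area = |Σ|/2 = 169.5.

169.5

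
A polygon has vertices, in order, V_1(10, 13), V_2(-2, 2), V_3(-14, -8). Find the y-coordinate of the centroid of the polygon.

Apply the shoelace (surveyor's) formula. First the cross-terms c_i = x_i·y_{i+1} − x_{i+1}·y_i:
  46, 44, -102  ⇒  2A = -12, A = -6.
Then Σ (y_i + y_{i+1})·c_i = -84, so ȳ = -84 / (6·(-6)) = 7/3.

7/3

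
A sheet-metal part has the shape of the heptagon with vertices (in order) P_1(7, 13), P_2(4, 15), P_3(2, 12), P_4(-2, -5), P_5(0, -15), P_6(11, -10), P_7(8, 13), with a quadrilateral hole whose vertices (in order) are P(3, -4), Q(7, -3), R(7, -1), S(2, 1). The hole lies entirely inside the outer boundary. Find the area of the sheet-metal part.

242.5

Outer boundary:
Apply the shoelace (surveyor's) formula: 2A = Σ (x_i·y_{i+1} − x_{i+1}·y_i), indices taken mod 7.
Σ = (53) + (18) + (14) + (30) + (165) + (223) + (13) = 516
Area = |Σ|/2 = 258.
Hole:
Apply the shoelace formula: 2A = Σ (x_i·y_{i+1} − x_{i+1}·y_i), indices taken mod 4.
P→Q: (3)(-3) − (7)(-4) = 19
Q→R: (7)(-1) − (7)(-3) = 14
R→S: (7)(1) − (2)(-1) = 9
S→P: (2)(-4) − (3)(1) = -11
Σ = 31
Area = |Σ|/2 = 15.5.
Net area = 258 − 15.5 = 242.5.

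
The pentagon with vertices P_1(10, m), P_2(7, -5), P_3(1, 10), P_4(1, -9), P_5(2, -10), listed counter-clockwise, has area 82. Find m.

Write out the shoelace sum; only the two edges meeting at P_1 involve m:
2·Area = [(2·m − 10·(-10)) + (10·(-5) − 7·m)] + 64
       = -5·m + 114 = 164
⇒ m = -10.

-10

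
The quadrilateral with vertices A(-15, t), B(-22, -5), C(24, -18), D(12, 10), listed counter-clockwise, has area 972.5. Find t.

Write out the shoelace sum; only the two edges meeting at A involve t:
2·Area = [(12·t − (-15)·10) + ((-15)·(-5) − (-22)·t)] + 972
       = 34·t + 1197 = 1945
⇒ t = 22.

22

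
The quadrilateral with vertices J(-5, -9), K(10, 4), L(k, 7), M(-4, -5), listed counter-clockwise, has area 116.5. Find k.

-6

The doubled signed area Σ (x_i y_{i+1} − x_{i+1} y_i) is linear in k.
With k=0 it equals 179; the coefficient of k is -9 (from the two edges through L).
So -9·k + 179 = 2·116.5 = 233 ⇒ k = -6.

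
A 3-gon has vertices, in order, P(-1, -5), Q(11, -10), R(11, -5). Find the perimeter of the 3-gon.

|PQ| = √((12)² + (-5)²) = √169 = 13
|QR| = √((0)² + (5)²) = √25 = 5
|RP| = √((-12)² + (0)²) = √144 = 12
Perimeter = 13 + 5 + 12 = 30.

30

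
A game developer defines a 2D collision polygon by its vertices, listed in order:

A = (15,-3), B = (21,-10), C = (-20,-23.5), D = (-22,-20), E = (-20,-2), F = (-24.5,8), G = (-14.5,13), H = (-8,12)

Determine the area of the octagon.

Apply the shoelace (surveyor's) formula: 2A = Σ (x_i·y_{i+1} − x_{i+1}·y_i), indices taken mod 8.
Σ = (-87) + (-693.5) + (-117) + (-356) + (-209) + (-202.5) + (-70) + (-156) = -1891
Area = |Σ|/2 = 945.5.

945.5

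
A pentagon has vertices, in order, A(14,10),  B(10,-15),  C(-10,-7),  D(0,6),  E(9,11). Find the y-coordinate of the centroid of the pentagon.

Apply Gauss's area formula. First the cross-terms c_i = x_i·y_{i+1} − x_{i+1}·y_i:
  -310, -220, -60, -54, -64  ⇒  2A = -708, A = -354.
Then Σ (y_i + y_{i+1})·c_i = 4188, so ȳ = 4188 / (6·(-354)) = -349/177.

-349/177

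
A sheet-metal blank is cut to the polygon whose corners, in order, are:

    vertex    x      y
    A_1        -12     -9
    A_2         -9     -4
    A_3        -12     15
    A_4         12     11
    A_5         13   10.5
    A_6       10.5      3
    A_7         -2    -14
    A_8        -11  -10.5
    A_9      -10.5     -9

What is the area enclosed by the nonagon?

457.5

Apply the shoelace formula: 2A = Σ (x_i·y_{i+1} − x_{i+1}·y_i), indices taken mod 9.
A_1→A_2: (-12)(-4) − (-9)(-9) = -33
A_2→A_3: (-9)(15) − (-12)(-4) = -183
A_3→A_4: (-12)(11) − (12)(15) = -312
A_4→A_5: (12)(10.5) − (13)(11) = -17
A_5→A_6: (13)(3) − (10.5)(10.5) = -71.25
A_6→A_7: (10.5)(-14) − (-2)(3) = -141
A_7→A_8: (-2)(-10.5) − (-11)(-14) = -133
A_8→A_9: (-11)(-9) − (-10.5)(-10.5) = -11.25
A_9→A_1: (-10.5)(-9) − (-12)(-9) = -13.5
Σ = -915
Area = |Σ|/2 = 457.5.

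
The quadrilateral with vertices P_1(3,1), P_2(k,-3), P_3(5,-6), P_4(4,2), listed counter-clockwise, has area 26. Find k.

Write out the shoelace sum; only the two edges meeting at P_2 involve k:
2·Area = [(3·(-3) − k·1) + (k·(-6) − 5·(-3))] + 32
       = -7·k + 38 = 52
⇒ k = -2.

-2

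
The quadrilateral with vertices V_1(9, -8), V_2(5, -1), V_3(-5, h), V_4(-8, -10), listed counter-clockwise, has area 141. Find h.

Write out the shoelace sum; only the two edges meeting at V_3 involve h:
2·Area = [(5·h − (-5)·(-1)) + ((-5)·(-10) − (-8)·h)] + 185
       = 13·h + 230 = 282
⇒ h = 4.

4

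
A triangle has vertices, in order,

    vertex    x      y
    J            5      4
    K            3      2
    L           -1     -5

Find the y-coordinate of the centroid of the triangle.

1/3

Apply the shoelace formula. First the cross-terms c_i = x_i·y_{i+1} − x_{i+1}·y_i:
  -2, -13, 21  ⇒  2A = 6, A = 3.
Then Σ (y_i + y_{i+1})·c_i = 6, so ȳ = 6 / (6·3) = 1/3.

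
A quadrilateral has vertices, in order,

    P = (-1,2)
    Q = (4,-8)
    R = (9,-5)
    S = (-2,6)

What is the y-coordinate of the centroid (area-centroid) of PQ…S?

Apply the surveyor's formula. First the cross-terms c_i = x_i·y_{i+1} − x_{i+1}·y_i:
  0, 52, 44, 2  ⇒  2A = 98, A = 49.
Then Σ (y_i + y_{i+1})·c_i = -616, so ȳ = -616 / (6·49) = -44/21.

-44/21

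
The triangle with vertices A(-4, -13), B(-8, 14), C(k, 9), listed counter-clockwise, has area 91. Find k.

-14

The doubled signed area Σ (x_i y_{i+1} − x_{i+1} y_i) is linear in k.
With k=0 it equals -196; the coefficient of k is -27 (from the two edges through C).
So -27·k + -196 = 2·91 = 182 ⇒ k = -14.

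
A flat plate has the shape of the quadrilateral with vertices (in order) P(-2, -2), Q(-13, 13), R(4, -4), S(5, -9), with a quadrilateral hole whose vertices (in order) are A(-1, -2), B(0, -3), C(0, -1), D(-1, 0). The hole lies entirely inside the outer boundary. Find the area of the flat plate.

46

Outer boundary:
P→Q: (-2)(13) − (-13)(-2) = -52
Q→R: (-13)(-4) − (4)(13) = 0
R→S: (4)(-9) − (5)(-4) = -16
S→P: (5)(-2) − (-2)(-9) = -28
Σ = -96
Area = |Σ|/2 = 48.
Hole:
Apply the surveyor's formula: 2A = Σ (x_i·y_{i+1} − x_{i+1}·y_i), indices taken mod 4.
Σ = (3) + (0) + (-1) + (2) = 4
Area = |Σ|/2 = 2.
Net area = 48 − 2 = 46.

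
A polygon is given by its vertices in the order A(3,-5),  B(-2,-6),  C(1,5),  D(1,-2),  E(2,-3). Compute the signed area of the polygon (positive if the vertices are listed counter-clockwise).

-19.5

Σ = (-28) + (-4) + (-7) + (1) + (-1) = -39
Signed area = Σ/2 = -19.5 (negative ⇒ clockwise traversal).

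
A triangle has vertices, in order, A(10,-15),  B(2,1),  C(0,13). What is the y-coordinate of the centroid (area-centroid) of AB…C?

-1/3

Apply the shoelace (surveyor's) formula. First the cross-terms c_i = x_i·y_{i+1} − x_{i+1}·y_i:
  40, 26, -130  ⇒  2A = -64, A = -32.
Then Σ (y_i + y_{i+1})·c_i = 64, so ȳ = 64 / (6·(-32)) = -1/3.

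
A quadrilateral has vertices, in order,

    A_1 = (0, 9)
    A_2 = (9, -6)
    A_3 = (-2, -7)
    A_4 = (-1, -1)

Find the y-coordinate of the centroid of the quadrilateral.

Apply the surveyor's formula. First the cross-terms c_i = x_i·y_{i+1} − x_{i+1}·y_i:
  -81, -75, -5, -9  ⇒  2A = -170, A = -85.
Then Σ (y_i + y_{i+1})·c_i = 700, so ȳ = 700 / (6·(-85)) = -70/51.

-70/51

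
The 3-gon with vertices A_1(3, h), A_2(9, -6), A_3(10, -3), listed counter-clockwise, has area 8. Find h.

-8

Write out the shoelace sum; only the two edges meeting at A_1 involve h:
2·Area = [(10·h − 3·(-3)) + (3·(-6) − 9·h)] + 33
       = 1·h + 24 = 16
⇒ h = -8.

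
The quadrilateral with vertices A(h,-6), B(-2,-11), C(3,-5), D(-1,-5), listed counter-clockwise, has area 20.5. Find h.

-4

Write out the shoelace sum; only the two edges meeting at A involve h:
2·Area = [((-1)·(-6) − h·(-5)) + (h·(-11) − (-2)·(-6))] + 23
       = -6·h + 17 = 41
⇒ h = -4.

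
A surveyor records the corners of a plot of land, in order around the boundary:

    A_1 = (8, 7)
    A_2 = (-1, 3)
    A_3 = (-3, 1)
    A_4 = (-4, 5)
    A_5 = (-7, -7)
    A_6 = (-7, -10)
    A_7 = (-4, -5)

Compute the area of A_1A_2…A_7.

A_1→A_2: (8)(3) − (-1)(7) = 31
A_2→A_3: (-1)(1) − (-3)(3) = 8
A_3→A_4: (-3)(5) − (-4)(1) = -11
A_4→A_5: (-4)(-7) − (-7)(5) = 63
A_5→A_6: (-7)(-10) − (-7)(-7) = 21
A_6→A_7: (-7)(-5) − (-4)(-10) = -5
A_7→A_1: (-4)(7) − (8)(-5) = 12
Σ = 119
Area = |Σ|/2 = 59.5.

59.5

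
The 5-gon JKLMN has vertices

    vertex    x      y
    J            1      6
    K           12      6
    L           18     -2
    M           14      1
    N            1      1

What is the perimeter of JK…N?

|JK| = √((11)² + (0)²) = √121 = 11
|KL| = √((6)² + (-8)²) = √100 = 10
|LM| = √((-4)² + (3)²) = √25 = 5
|MN| = √((-13)² + (0)²) = √169 = 13
|NJ| = √((0)² + (5)²) = √25 = 5
Perimeter = 11 + 10 + 5 + 13 + 5 = 44.

44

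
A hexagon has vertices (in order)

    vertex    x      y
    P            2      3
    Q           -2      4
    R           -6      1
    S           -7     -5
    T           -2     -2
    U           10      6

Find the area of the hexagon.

51.5

Apply the surveyor's formula: 2A = Σ (x_i·y_{i+1} − x_{i+1}·y_i), indices taken mod 6.
Σ = (14) + (22) + (37) + (4) + (8) + (18) = 103
Area = |Σ|/2 = 51.5.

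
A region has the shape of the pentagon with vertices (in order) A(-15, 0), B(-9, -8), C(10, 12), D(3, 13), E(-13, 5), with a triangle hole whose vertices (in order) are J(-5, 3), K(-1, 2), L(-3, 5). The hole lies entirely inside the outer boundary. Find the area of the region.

Outer boundary:
Σ = (120) + (-28) + (94) + (184) + (75) = 445
Area = |Σ|/2 = 222.5.
Hole:
Apply Gauss's area formula: 2A = Σ (x_i·y_{i+1} − x_{i+1}·y_i), indices taken mod 3.
Cross-terms: -7, 1, 16  ⇒  Σ = 10
Area = |Σ|/2 = 5.
Net area = 222.5 − 5 = 217.5.

217.5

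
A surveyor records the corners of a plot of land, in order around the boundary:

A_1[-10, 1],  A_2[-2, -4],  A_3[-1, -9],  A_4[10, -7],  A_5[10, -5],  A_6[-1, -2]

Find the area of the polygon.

Apply the shoelace (surveyor's) formula: 2A = Σ (x_i·y_{i+1} − x_{i+1}·y_i), indices taken mod 6.
A_1→A_2: (-10)(-4) − (-2)(1) = 42
A_2→A_3: (-2)(-9) − (-1)(-4) = 14
A_3→A_4: (-1)(-7) − (10)(-9) = 97
A_4→A_5: (10)(-5) − (10)(-7) = 20
A_5→A_6: (10)(-2) − (-1)(-5) = -25
A_6→A_1: (-1)(1) − (-10)(-2) = -21
Σ = 127
Area = |Σ|/2 = 63.5.

63.5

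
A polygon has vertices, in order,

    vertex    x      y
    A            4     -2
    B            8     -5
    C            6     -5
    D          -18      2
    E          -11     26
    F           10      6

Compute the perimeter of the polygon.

96

|AB| = √((4)² + (-3)²) = √25 = 5
|BC| = √((-2)² + (0)²) = √4 = 2
|CD| = √((-24)² + (7)²) = √625 = 25
|DE| = √((7)² + (24)²) = √625 = 25
|EF| = √((21)² + (-20)²) = √841 = 29
|FA| = √((-6)² + (-8)²) = √100 = 10
Perimeter = 5 + 2 + 25 + 25 + 29 + 10 = 96.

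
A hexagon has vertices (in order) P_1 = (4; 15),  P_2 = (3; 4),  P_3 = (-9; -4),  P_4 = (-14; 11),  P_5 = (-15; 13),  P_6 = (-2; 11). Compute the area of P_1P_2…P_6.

Apply Gauss's area formula: 2A = Σ (x_i·y_{i+1} − x_{i+1}·y_i), indices taken mod 6.
Σ = (-29) + (24) + (-155) + (-17) + (-139) + (-74) = -390
Area = |Σ|/2 = 195.

195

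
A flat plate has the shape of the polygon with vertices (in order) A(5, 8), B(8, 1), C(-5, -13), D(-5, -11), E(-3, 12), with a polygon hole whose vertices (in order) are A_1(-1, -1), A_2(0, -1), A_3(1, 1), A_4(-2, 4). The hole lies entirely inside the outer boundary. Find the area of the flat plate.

165.5

Outer boundary:
Cross-terms: -59, -99, -10, -93, -84  ⇒  Σ = -345
Area = |Σ|/2 = 172.5.
Hole:
Σ = (1) + (1) + (6) + (6) = 14
Area = |Σ|/2 = 7.
Net area = 172.5 − 7 = 165.5.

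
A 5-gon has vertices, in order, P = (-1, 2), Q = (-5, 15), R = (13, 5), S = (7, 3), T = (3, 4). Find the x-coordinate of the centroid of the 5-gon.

2.5

Apply Gauss's area formula. First the cross-terms c_i = x_i·y_{i+1} − x_{i+1}·y_i:
  -5, -220, 4, 19, 10  ⇒  2A = -192, A = -96.
Then Σ (x_i + x_{i+1})·c_i = -1440, so x̄ = -1440 / (6·(-96)) = 2.5.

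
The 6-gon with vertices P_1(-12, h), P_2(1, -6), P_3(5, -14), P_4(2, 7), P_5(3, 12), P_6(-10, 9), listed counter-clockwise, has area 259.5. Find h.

-10

Write out the shoelace sum; only the two edges meeting at P_1 involve h:
2·Area = [((-10)·h − (-12)·9) + ((-12)·(-6) − 1·h)] + 229
       = -11·h + 409 = 519
⇒ h = -10.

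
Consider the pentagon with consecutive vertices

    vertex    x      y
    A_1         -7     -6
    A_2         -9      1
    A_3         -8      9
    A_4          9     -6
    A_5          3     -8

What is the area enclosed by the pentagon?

147.5

Apply the surveyor's formula: 2A = Σ (x_i·y_{i+1} − x_{i+1}·y_i), indices taken mod 5.
Σ = (-61) + (-73) + (-33) + (-54) + (-74) = -295
Area = |Σ|/2 = 147.5.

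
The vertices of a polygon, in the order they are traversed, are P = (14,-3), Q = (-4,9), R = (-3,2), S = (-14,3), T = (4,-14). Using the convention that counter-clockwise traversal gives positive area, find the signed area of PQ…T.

Apply the shoelace formula: 2A = Σ (x_i·y_{i+1} − x_{i+1}·y_i), indices taken mod 5.
Σ = (114) + (19) + (19) + (184) + (184) = 520
Signed area = Σ/2 = 260 (positive ⇒ counter-clockwise traversal).

260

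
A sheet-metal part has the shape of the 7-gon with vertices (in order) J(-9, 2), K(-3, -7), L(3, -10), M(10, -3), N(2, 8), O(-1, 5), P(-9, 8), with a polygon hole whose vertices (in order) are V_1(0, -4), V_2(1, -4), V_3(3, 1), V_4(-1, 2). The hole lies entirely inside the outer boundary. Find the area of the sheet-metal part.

Outer boundary:
Apply the shoelace (surveyor's) formula: 2A = Σ (x_i·y_{i+1} − x_{i+1}·y_i), indices taken mod 7.
Σ = (69) + (51) + (91) + (86) + (18) + (37) + (54) = 406
Area = |Σ|/2 = 203.
Hole:
Apply Gauss's area formula: 2A = Σ (x_i·y_{i+1} − x_{i+1}·y_i), indices taken mod 4.
V_1→V_2: (0)(-4) − (1)(-4) = 4
V_2→V_3: (1)(1) − (3)(-4) = 13
V_3→V_4: (3)(2) − (-1)(1) = 7
V_4→V_1: (-1)(-4) − (0)(2) = 4
Σ = 28
Area = |Σ|/2 = 14.
Net area = 203 − 14 = 189.

189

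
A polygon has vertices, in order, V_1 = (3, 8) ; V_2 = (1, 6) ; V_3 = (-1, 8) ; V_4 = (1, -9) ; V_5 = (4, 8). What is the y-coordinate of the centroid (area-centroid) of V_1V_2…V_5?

419/231

Apply the shoelace (surveyor's) formula. First the cross-terms c_i = x_i·y_{i+1} − x_{i+1}·y_i:
  10, 14, 1, 44, 8  ⇒  2A = 77, A = 38.5.
Then Σ (y_i + y_{i+1})·c_i = 419, so ȳ = 419 / (6·38.5) = 419/231.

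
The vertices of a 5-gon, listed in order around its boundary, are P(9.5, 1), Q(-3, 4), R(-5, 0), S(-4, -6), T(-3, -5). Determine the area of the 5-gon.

Σ = (41) + (20) + (30) + (2) + (44.5) = 137.5
Area = |Σ|/2 = 68.75.

68.75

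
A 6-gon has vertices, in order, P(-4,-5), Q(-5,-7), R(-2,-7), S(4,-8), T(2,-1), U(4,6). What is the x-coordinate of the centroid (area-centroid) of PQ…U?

41/150

Apply the surveyor's formula. First the cross-terms c_i = x_i·y_{i+1} − x_{i+1}·y_i:
  3, 21, 44, 12, 16, 4  ⇒  2A = 100, A = 50.
Then Σ (x_i + x_{i+1})·c_i = 82, so x̄ = 82 / (6·50) = 41/150.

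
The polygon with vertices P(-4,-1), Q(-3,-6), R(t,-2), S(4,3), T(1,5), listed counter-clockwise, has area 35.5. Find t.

0

The doubled signed area Σ (x_i y_{i+1} − x_{i+1} y_i) is linear in t.
With t=0 it equals 71; the coefficient of t is 9 (from the two edges through R).
So 9·t + 71 = 2·35.5 = 71 ⇒ t = 0.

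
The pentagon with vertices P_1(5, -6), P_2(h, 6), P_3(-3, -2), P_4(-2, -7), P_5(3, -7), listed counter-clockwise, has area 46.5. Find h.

-6

The doubled signed area Σ (x_i y_{i+1} − x_{i+1} y_i) is linear in h.
With h=0 it equals 117; the coefficient of h is 4 (from the two edges through P_2).
So 4·h + 117 = 2·46.5 = 93 ⇒ h = -6.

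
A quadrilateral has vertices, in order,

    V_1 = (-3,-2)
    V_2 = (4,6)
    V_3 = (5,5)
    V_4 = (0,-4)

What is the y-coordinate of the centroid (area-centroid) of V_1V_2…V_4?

49/78

Apply Gauss's area formula. First the cross-terms c_i = x_i·y_{i+1} − x_{i+1}·y_i:
  -10, -10, -20, -12  ⇒  2A = -52, A = -26.
Then Σ (y_i + y_{i+1})·c_i = -98, so ȳ = -98 / (6·(-26)) = 49/78.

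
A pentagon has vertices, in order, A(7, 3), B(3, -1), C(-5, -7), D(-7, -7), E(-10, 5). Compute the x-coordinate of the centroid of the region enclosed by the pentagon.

Apply the shoelace (surveyor's) formula. First the cross-terms c_i = x_i·y_{i+1} − x_{i+1}·y_i:
  -16, -26, -14, -105, -65  ⇒  2A = -226, A = -113.
Then Σ (x_i + x_{i+1})·c_i = 2040, so x̄ = 2040 / (6·(-113)) = -340/113.

-340/113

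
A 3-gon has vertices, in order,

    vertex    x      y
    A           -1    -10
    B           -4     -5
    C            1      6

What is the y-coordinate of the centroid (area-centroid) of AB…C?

Apply Gauss's area formula. First the cross-terms c_i = x_i·y_{i+1} − x_{i+1}·y_i:
  -35, -19, -4  ⇒  2A = -58, A = -29.
Then Σ (y_i + y_{i+1})·c_i = 522, so ȳ = 522 / (6·(-29)) = -3.

-3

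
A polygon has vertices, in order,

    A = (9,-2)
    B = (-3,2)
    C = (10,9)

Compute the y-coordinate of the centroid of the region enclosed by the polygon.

3

Apply the shoelace formula. First the cross-terms c_i = x_i·y_{i+1} − x_{i+1}·y_i:
  12, -47, -101  ⇒  2A = -136, A = -68.
Then Σ (y_i + y_{i+1})·c_i = -1224, so ȳ = -1224 / (6·(-68)) = 3.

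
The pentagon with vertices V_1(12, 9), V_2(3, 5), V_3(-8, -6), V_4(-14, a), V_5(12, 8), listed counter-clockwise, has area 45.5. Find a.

-11

Write out the shoelace sum; only the two edges meeting at V_4 involve a:
2·Area = [((-8)·a − (-14)·(-6)) + ((-14)·8 − 12·a)] + 67
       = -20·a + -129 = 91
⇒ a = -11.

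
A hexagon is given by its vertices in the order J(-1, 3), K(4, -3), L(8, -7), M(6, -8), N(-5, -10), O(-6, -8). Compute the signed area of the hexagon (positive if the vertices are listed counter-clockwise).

-90.5

Cross-terms: -9, -4, -22, -100, -20, -26  ⇒  Σ = -181
Signed area = Σ/2 = -90.5 (negative ⇒ clockwise traversal).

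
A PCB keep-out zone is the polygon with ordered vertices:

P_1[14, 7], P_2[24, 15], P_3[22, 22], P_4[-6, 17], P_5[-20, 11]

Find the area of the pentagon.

363

Apply the shoelace formula: 2A = Σ (x_i·y_{i+1} − x_{i+1}·y_i), indices taken mod 5.
P_1→P_2: (14)(15) − (24)(7) = 42
P_2→P_3: (24)(22) − (22)(15) = 198
P_3→P_4: (22)(17) − (-6)(22) = 506
P_4→P_5: (-6)(11) − (-20)(17) = 274
P_5→P_1: (-20)(7) − (14)(11) = -294
Σ = 726
Area = |Σ|/2 = 363.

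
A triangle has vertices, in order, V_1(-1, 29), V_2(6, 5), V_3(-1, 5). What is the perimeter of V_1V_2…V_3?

|V_1V_2| = √((7)² + (-24)²) = √625 = 25
|V_2V_3| = √((-7)² + (0)²) = √49 = 7
|V_3V_1| = √((0)² + (24)²) = √576 = 24
Perimeter = 25 + 7 + 24 = 56.

56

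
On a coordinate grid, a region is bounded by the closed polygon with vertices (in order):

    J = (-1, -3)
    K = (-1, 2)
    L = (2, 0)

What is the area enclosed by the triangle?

Cross-terms: -5, -4, -6  ⇒  Σ = -15
Area = |Σ|/2 = 7.5.

7.5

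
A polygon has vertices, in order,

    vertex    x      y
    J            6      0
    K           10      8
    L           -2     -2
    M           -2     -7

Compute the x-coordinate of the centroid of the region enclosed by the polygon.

Apply Gauss's area formula. First the cross-terms c_i = x_i·y_{i+1} − x_{i+1}·y_i:
  48, -4, 10, 42  ⇒  2A = 96, A = 48.
Then Σ (x_i + x_{i+1})·c_i = 864, so x̄ = 864 / (6·48) = 3.

3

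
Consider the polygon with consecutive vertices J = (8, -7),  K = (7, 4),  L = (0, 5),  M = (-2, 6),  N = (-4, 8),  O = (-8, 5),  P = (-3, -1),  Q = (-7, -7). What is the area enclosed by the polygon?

160

Apply the surveyor's formula: 2A = Σ (x_i·y_{i+1} − x_{i+1}·y_i), indices taken mod 8.
Σ = (81) + (35) + (10) + (8) + (44) + (23) + (14) + (105) = 320
Area = |Σ|/2 = 160.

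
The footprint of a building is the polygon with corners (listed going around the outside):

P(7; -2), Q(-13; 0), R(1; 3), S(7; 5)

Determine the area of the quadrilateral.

Apply Gauss's area formula: 2A = Σ (x_i·y_{i+1} − x_{i+1}·y_i), indices taken mod 4.
Cross-terms: -26, -39, -16, -49  ⇒  Σ = -130
Area = |Σ|/2 = 65.

65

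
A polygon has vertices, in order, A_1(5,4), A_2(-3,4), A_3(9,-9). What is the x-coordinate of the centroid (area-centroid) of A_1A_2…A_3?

11/3

Apply Gauss's area formula. First the cross-terms c_i = x_i·y_{i+1} − x_{i+1}·y_i:
  32, -9, 81  ⇒  2A = 104, A = 52.
Then Σ (x_i + x_{i+1})·c_i = 1144, so x̄ = 1144 / (6·52) = 11/3.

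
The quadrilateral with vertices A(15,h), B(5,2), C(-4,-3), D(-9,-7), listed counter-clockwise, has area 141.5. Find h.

-11

Write out the shoelace sum; only the two edges meeting at A involve h:
2·Area = [((-9)·h − 15·(-7)) + (15·2 − 5·h)] + -6
       = -14·h + 129 = 283
⇒ h = -11.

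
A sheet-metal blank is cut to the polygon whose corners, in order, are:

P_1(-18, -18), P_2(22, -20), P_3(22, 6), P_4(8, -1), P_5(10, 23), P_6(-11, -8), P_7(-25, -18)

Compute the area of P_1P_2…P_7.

874.5

Apply the shoelace (surveyor's) formula: 2A = Σ (x_i·y_{i+1} − x_{i+1}·y_i), indices taken mod 7.
Σ = (756) + (572) + (-70) + (194) + (173) + (-2) + (126) = 1749
Area = |Σ|/2 = 874.5.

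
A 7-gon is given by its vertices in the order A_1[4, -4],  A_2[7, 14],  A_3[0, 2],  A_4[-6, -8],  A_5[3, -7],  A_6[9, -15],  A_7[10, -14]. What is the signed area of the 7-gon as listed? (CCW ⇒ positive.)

117

Apply the surveyor's formula: 2A = Σ (x_i·y_{i+1} − x_{i+1}·y_i), indices taken mod 7.
Cross-terms: 84, 14, 12, 66, 18, 24, 16  ⇒  Σ = 234
Signed area = Σ/2 = 117 (positive ⇒ counter-clockwise traversal).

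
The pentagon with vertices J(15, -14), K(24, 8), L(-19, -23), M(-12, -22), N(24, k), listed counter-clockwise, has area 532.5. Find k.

-25

The doubled signed area Σ (x_i y_{i+1} − x_{i+1} y_i) is linear in k.
With k=0 it equals 390; the coefficient of k is -27 (from the two edges through N).
So -27·k + 390 = 2·532.5 = 1065 ⇒ k = -25.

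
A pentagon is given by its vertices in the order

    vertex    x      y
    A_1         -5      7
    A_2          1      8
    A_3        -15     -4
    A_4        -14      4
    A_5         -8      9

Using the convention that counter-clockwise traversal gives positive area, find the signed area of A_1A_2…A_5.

-76

Σ = (-47) + (116) + (-116) + (-94) + (-11) = -152
Signed area = Σ/2 = -76 (negative ⇒ clockwise traversal).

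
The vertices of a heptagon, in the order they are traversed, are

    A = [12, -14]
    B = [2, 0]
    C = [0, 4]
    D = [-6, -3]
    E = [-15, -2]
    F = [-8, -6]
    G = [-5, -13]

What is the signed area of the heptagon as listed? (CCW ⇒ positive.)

Apply the surveyor's formula: 2A = Σ (x_i·y_{i+1} − x_{i+1}·y_i), indices taken mod 7.
Σ = (28) + (8) + (24) + (-33) + (74) + (74) + (226) = 401
Signed area = Σ/2 = 200.5 (positive ⇒ counter-clockwise traversal).

200.5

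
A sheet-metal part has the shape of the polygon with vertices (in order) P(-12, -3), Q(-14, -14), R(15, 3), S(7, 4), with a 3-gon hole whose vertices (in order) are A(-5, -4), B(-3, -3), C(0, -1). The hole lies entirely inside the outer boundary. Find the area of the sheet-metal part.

179.5

Outer boundary:
Apply the shoelace (surveyor's) formula: 2A = Σ (x_i·y_{i+1} − x_{i+1}·y_i), indices taken mod 4.
Σ = (126) + (168) + (39) + (27) = 360
Area = |Σ|/2 = 180.
Hole:
Apply the shoelace formula: 2A = Σ (x_i·y_{i+1} − x_{i+1}·y_i), indices taken mod 3.
A→B: (-5)(-3) − (-3)(-4) = 3
B→C: (-3)(-1) − (0)(-3) = 3
C→A: (0)(-4) − (-5)(-1) = -5
Σ = 1
Area = |Σ|/2 = 0.5.
Net area = 180 − 0.5 = 179.5.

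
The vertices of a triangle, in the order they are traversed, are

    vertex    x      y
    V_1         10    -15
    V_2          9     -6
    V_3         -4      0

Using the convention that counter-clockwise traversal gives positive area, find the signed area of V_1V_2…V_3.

55.5

Apply the shoelace (surveyor's) formula: 2A = Σ (x_i·y_{i+1} − x_{i+1}·y_i), indices taken mod 3.
Cross-terms: 75, -24, 60  ⇒  Σ = 111
Signed area = Σ/2 = 55.5 (positive ⇒ counter-clockwise traversal).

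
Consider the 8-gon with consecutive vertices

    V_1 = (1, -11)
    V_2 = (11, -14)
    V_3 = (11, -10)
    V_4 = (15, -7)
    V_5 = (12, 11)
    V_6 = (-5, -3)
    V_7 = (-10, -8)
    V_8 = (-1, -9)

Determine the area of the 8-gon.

V_1→V_2: (1)(-14) − (11)(-11) = 107
V_2→V_3: (11)(-10) − (11)(-14) = 44
V_3→V_4: (11)(-7) − (15)(-10) = 73
V_4→V_5: (15)(11) − (12)(-7) = 249
V_5→V_6: (12)(-3) − (-5)(11) = 19
V_6→V_7: (-5)(-8) − (-10)(-3) = 10
V_7→V_8: (-10)(-9) − (-1)(-8) = 82
V_8→V_1: (-1)(-11) − (1)(-9) = 20
Σ = 604
Area = |Σ|/2 = 302.

302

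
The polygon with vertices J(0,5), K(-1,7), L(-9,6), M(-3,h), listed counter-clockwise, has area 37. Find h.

-1

Write out the shoelace sum; only the two edges meeting at M involve h:
2·Area = [((-9)·h − (-3)·6) + ((-3)·5 − 0·h)] + 62
       = -9·h + 65 = 74
⇒ h = -1.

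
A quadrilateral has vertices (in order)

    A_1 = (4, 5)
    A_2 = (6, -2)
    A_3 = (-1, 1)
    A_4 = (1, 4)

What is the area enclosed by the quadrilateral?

25

Cross-terms: -38, 4, -5, -11  ⇒  Σ = -50
Area = |Σ|/2 = 25.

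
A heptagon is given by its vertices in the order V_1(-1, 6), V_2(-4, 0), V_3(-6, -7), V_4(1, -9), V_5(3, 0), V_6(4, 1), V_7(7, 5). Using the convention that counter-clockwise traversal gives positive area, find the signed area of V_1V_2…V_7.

101.5

Apply the surveyor's formula: 2A = Σ (x_i·y_{i+1} − x_{i+1}·y_i), indices taken mod 7.
Σ = (24) + (28) + (61) + (27) + (3) + (13) + (47) = 203
Signed area = Σ/2 = 101.5 (positive ⇒ counter-clockwise traversal).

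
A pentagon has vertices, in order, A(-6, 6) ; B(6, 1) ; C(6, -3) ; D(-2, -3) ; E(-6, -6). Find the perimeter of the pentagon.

|AB| = √((12)² + (-5)²) = √169 = 13
|BC| = √((0)² + (-4)²) = √16 = 4
|CD| = √((-8)² + (0)²) = √64 = 8
|DE| = √((-4)² + (-3)²) = √25 = 5
|EA| = √((0)² + (12)²) = √144 = 12
Perimeter = 13 + 4 + 8 + 5 + 12 = 42.

42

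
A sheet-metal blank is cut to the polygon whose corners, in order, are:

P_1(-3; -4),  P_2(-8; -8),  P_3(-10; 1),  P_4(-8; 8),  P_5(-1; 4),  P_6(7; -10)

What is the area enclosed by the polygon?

Σ = (-8) + (-88) + (-72) + (-24) + (-18) + (-58) = -268
Area = |Σ|/2 = 134.

134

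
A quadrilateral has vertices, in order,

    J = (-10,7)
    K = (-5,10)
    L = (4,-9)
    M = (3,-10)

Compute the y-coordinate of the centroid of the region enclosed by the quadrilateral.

Apply Gauss's area formula. First the cross-terms c_i = x_i·y_{i+1} − x_{i+1}·y_i:
  -65, 5, -13, -79  ⇒  2A = -152, A = -76.
Then Σ (y_i + y_{i+1})·c_i = -616, so ȳ = -616 / (6·(-76)) = 77/57.

77/57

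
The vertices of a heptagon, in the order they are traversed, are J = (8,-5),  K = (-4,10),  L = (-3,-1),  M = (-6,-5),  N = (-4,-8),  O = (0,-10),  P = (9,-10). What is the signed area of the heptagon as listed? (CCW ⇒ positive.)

148

Apply the shoelace (surveyor's) formula: 2A = Σ (x_i·y_{i+1} − x_{i+1}·y_i), indices taken mod 7.
J→K: (8)(10) − (-4)(-5) = 60
K→L: (-4)(-1) − (-3)(10) = 34
L→M: (-3)(-5) − (-6)(-1) = 9
M→N: (-6)(-8) − (-4)(-5) = 28
N→O: (-4)(-10) − (0)(-8) = 40
O→P: (0)(-10) − (9)(-10) = 90
P→J: (9)(-5) − (8)(-10) = 35
Σ = 296
Signed area = Σ/2 = 148 (positive ⇒ counter-clockwise traversal).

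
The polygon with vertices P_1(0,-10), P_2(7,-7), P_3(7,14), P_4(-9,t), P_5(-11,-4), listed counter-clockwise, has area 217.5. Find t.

-3

The doubled signed area Σ (x_i y_{i+1} − x_{i+1} y_i) is linear in t.
With t=0 it equals 489; the coefficient of t is 18 (from the two edges through P_4).
So 18·t + 489 = 2·217.5 = 435 ⇒ t = -3.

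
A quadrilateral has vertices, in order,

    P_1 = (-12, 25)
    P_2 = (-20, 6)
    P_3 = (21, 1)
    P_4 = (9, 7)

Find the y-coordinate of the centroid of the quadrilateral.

Apply the surveyor's formula. First the cross-terms c_i = x_i·y_{i+1} − x_{i+1}·y_i:
  428, -146, 138, 309  ⇒  2A = 729, A = 364.5.
Then Σ (y_i + y_{i+1})·c_i = 23238, so ȳ = 23238 / (6·364.5) = 2582/243.

2582/243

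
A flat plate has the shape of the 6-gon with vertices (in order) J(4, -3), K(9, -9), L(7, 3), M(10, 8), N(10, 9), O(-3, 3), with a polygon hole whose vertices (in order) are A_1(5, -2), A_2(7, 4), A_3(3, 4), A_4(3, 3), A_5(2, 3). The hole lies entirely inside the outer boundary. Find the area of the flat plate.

70

Outer boundary:
J→K: (4)(-9) − (9)(-3) = -9
K→L: (9)(3) − (7)(-9) = 90
L→M: (7)(8) − (10)(3) = 26
M→N: (10)(9) − (10)(8) = 10
N→O: (10)(3) − (-3)(9) = 57
O→J: (-3)(-3) − (4)(3) = -3
Σ = 171
Area = |Σ|/2 = 85.5.
Hole:
Apply Gauss's area formula: 2A = Σ (x_i·y_{i+1} − x_{i+1}·y_i), indices taken mod 5.
A_1→A_2: (5)(4) − (7)(-2) = 34
A_2→A_3: (7)(4) − (3)(4) = 16
A_3→A_4: (3)(3) − (3)(4) = -3
A_4→A_5: (3)(3) − (2)(3) = 3
A_5→A_1: (2)(-2) − (5)(3) = -19
Σ = 31
Area = |Σ|/2 = 15.5.
Net area = 85.5 − 15.5 = 70.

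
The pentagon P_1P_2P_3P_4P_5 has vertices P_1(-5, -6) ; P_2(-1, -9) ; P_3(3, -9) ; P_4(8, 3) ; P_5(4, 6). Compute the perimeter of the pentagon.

42

|P_1P_2| = √((4)² + (-3)²) = √25 = 5
|P_2P_3| = √((4)² + (0)²) = √16 = 4
|P_3P_4| = √((5)² + (12)²) = √169 = 13
|P_4P_5| = √((-4)² + (3)²) = √25 = 5
|P_5P_1| = √((-9)² + (-12)²) = √225 = 15
Perimeter = 5 + 4 + 13 + 5 + 15 = 42.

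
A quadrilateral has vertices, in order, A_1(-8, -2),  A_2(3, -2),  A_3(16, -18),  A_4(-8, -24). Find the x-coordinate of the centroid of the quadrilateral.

Apply the shoelace (surveyor's) formula. First the cross-terms c_i = x_i·y_{i+1} − x_{i+1}·y_i:
  22, -22, -528, -176  ⇒  2A = -704, A = -352.
Then Σ (x_i + x_{i+1})·c_i = -1936, so x̄ = -1936 / (6·(-352)) = 11/12.

11/12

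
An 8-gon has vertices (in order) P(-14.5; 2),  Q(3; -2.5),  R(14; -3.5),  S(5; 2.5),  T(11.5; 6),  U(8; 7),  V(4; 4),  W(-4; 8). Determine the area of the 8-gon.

Apply the surveyor's formula: 2A = Σ (x_i·y_{i+1} − x_{i+1}·y_i), indices taken mod 8.
P→Q: (-14.5)(-2.5) − (3)(2) = 30.25
Q→R: (3)(-3.5) − (14)(-2.5) = 24.5
R→S: (14)(2.5) − (5)(-3.5) = 52.5
S→T: (5)(6) − (11.5)(2.5) = 1.25
T→U: (11.5)(7) − (8)(6) = 32.5
U→V: (8)(4) − (4)(7) = 4
V→W: (4)(8) − (-4)(4) = 48
W→P: (-4)(2) − (-14.5)(8) = 108
Σ = 301
Area = |Σ|/2 = 150.5.

150.5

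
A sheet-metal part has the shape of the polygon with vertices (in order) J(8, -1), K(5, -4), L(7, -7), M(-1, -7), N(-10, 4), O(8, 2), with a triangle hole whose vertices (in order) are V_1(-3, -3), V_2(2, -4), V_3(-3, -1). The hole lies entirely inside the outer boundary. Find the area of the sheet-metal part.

115

Outer boundary:
Apply Gauss's area formula: 2A = Σ (x_i·y_{i+1} − x_{i+1}·y_i), indices taken mod 6.
Σ = (-27) + (-7) + (-56) + (-74) + (-52) + (-24) = -240
Area = |Σ|/2 = 120.
Hole:
Apply the shoelace (surveyor's) formula: 2A = Σ (x_i·y_{i+1} − x_{i+1}·y_i), indices taken mod 3.
Σ = (18) + (-14) + (6) = 10
Area = |Σ|/2 = 5.
Net area = 120 − 5 = 115.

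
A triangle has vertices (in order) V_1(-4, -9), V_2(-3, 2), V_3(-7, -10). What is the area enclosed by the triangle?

Apply the shoelace (surveyor's) formula: 2A = Σ (x_i·y_{i+1} − x_{i+1}·y_i), indices taken mod 3.
V_1→V_2: (-4)(2) − (-3)(-9) = -35
V_2→V_3: (-3)(-10) − (-7)(2) = 44
V_3→V_1: (-7)(-9) − (-4)(-10) = 23
Σ = 32
Area = |Σ|/2 = 16.

16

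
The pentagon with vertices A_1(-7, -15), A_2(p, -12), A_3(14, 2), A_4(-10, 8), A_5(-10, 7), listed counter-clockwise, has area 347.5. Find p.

The doubled signed area Σ (x_i y_{i+1} − x_{i+1} y_i) is linear in p.
With p=0 it equals 593; the coefficient of p is 17 (from the two edges through A_2).
So 17·p + 593 = 2·347.5 = 695 ⇒ p = 6.

6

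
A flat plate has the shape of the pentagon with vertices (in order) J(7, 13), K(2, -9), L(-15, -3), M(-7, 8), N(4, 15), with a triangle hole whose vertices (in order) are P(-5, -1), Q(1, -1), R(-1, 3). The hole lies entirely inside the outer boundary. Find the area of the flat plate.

Outer boundary:
Σ = (-89) + (-141) + (-141) + (-137) + (-53) = -561
Area = |Σ|/2 = 280.5.
Hole:
Σ = (6) + (2) + (16) = 24
Area = |Σ|/2 = 12.
Net area = 280.5 − 12 = 268.5.

268.5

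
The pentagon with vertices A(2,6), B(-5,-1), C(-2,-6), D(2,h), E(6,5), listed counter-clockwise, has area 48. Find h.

Write out the shoelace sum; only the two edges meeting at D involve h:
2·Area = [((-2)·h − 2·(-6)) + (2·5 − 6·h)] + 82
       = -8·h + 104 = 96
⇒ h = 1.

1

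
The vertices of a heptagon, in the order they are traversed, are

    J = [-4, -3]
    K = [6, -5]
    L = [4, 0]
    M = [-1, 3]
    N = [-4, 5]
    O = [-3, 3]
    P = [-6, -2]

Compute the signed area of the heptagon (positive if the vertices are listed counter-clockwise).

Σ = (38) + (20) + (12) + (7) + (3) + (24) + (10) = 114
Signed area = Σ/2 = 57 (positive ⇒ counter-clockwise traversal).

57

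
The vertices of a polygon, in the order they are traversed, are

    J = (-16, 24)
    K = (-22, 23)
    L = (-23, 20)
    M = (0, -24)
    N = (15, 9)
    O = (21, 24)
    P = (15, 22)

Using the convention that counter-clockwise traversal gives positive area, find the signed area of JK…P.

Cross-terms: 160, 89, 552, 360, 171, 102, 712  ⇒  Σ = 2146
Signed area = Σ/2 = 1073 (positive ⇒ counter-clockwise traversal).

1073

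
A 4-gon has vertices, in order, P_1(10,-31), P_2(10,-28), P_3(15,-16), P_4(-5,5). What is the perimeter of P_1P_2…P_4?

84

|P_1P_2| = √((0)² + (3)²) = √9 = 3
|P_2P_3| = √((5)² + (12)²) = √169 = 13
|P_3P_4| = √((-20)² + (21)²) = √841 = 29
|P_4P_1| = √((15)² + (-36)²) = √1521 = 39
Perimeter = 3 + 13 + 29 + 39 = 84.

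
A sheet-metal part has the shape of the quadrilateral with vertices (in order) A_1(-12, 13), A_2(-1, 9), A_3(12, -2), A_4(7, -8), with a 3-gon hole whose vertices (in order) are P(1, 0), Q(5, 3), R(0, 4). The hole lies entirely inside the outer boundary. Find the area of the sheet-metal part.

Outer boundary:
Apply Gauss's area formula: 2A = Σ (x_i·y_{i+1} − x_{i+1}·y_i), indices taken mod 4.
Σ = (-95) + (-106) + (-82) + (-5) = -288
Area = |Σ|/2 = 144.
Hole:
Σ = (3) + (20) + (-4) = 19
Area = |Σ|/2 = 9.5.
Net area = 144 − 9.5 = 134.5.

134.5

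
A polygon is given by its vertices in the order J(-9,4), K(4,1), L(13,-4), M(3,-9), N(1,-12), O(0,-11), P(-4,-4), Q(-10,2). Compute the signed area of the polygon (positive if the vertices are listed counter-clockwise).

-155.5

Cross-terms: -25, -29, -105, -27, -11, -44, -48, -22  ⇒  Σ = -311
Signed area = Σ/2 = -155.5 (negative ⇒ clockwise traversal).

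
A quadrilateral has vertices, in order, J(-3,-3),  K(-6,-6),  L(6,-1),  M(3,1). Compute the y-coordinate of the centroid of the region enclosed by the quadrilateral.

Apply the shoelace (surveyor's) formula. First the cross-terms c_i = x_i·y_{i+1} − x_{i+1}·y_i:
  0, 42, 9, -6  ⇒  2A = 45, A = 22.5.
Then Σ (y_i + y_{i+1})·c_i = -282, so ȳ = -282 / (6·22.5) = -94/45.

-94/45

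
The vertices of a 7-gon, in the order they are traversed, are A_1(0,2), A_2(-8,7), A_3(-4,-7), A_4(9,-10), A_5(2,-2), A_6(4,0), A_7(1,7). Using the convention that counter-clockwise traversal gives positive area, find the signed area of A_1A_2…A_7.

121.5

Σ = (16) + (84) + (103) + (2) + (8) + (28) + (2) = 243
Signed area = Σ/2 = 121.5 (positive ⇒ counter-clockwise traversal).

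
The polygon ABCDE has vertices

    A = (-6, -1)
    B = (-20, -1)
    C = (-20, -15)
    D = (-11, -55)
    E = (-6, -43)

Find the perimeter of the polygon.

124

|AB| = √((-14)² + (0)²) = √196 = 14
|BC| = √((0)² + (-14)²) = √196 = 14
|CD| = √((9)² + (-40)²) = √1681 = 41
|DE| = √((5)² + (12)²) = √169 = 13
|EA| = √((0)² + (42)²) = √1764 = 42
Perimeter = 14 + 14 + 41 + 13 + 42 = 124.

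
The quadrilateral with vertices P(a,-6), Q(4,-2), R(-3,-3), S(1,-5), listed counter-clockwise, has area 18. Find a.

Write out the shoelace sum; only the two edges meeting at P involve a:
2·Area = [(1·(-6) − a·(-5)) + (a·(-2) − 4·(-6))] + 0
       = 3·a + 18 = 36
⇒ a = 6.

6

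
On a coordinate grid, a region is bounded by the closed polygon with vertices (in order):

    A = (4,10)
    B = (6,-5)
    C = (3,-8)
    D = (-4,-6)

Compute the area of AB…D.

89.5

Σ = (-80) + (-33) + (-50) + (-16) = -179
Area = |Σ|/2 = 89.5.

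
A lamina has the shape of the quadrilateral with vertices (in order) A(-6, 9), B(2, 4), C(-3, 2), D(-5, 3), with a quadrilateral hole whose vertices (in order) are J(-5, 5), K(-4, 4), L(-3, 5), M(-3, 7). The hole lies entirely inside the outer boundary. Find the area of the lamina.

Outer boundary:
Cross-terms: -42, 16, 1, -27  ⇒  Σ = -52
Area = |Σ|/2 = 26.
Hole:
Apply Gauss's area formula: 2A = Σ (x_i·y_{i+1} − x_{i+1}·y_i), indices taken mod 4.
Σ = (0) + (-8) + (-6) + (20) = 6
Area = |Σ|/2 = 3.
Net area = 26 − 3 = 23.

23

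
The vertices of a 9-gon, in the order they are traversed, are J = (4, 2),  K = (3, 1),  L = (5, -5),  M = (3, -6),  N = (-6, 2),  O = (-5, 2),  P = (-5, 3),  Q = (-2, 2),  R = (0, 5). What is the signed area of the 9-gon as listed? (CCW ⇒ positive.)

Apply the shoelace (surveyor's) formula: 2A = Σ (x_i·y_{i+1} − x_{i+1}·y_i), indices taken mod 9.
Σ = (-2) + (-20) + (-15) + (-30) + (-2) + (-5) + (-4) + (-10) + (-20) = -108
Signed area = Σ/2 = -54 (negative ⇒ clockwise traversal).

-54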